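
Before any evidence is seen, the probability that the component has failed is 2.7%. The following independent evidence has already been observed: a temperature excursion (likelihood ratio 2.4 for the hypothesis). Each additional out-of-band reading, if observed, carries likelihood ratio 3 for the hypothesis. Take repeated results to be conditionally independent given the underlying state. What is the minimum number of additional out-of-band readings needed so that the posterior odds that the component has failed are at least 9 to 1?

5

Prior odds = 0.027/0.973 = 27/973.
Bayes factor of the evidence already in hand = 2.4.
Odds after that evidence = (27/973) × 2.4 = 324/4865.
Target odds = 9.
Need 3ⁿ ≥ 9 ÷ (324/4865) = 4865/36.
3⁴ = 81 falls short of 4865/36 but 3⁵ = 243 reaches it, so n = 5.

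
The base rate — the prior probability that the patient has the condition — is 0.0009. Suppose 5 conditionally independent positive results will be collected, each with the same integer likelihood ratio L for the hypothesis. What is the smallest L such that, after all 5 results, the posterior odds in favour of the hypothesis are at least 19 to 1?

8

Prior odds = 0.0009/0.9991 = 9/9991.
Target odds = 19.
Need L⁵ ≥ 19 ÷ (9/9991) = 189829/9.
7⁵ = 16807 < 189829/9 ≤ 32768 = 8⁵, so L = 8.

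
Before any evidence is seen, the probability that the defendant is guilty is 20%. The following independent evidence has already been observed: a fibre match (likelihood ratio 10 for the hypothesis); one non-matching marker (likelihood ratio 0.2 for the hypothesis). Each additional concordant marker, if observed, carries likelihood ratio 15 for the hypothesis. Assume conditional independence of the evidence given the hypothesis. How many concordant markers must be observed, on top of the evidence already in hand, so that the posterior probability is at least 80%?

1

Prior odds = 0.2/0.8 = 0.25.
Combined Bayes factor of the evidence already in hand = 10 × 0.2 = 2.
Odds after that evidence = 0.25 × 2 = 0.5.
Target odds = 0.8/0.2 = 4.
Need 15ⁿ ≥ 4 ÷ 0.5 = 8.
15¹ = 15, which meets the required 8; so n = 1.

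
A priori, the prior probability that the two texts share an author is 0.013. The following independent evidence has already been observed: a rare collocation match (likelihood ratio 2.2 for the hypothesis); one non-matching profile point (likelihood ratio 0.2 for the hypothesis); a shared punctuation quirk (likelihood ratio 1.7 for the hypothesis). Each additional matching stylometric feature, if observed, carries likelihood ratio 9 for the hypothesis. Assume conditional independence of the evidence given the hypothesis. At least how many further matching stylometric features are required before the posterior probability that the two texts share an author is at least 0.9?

Prior odds = 0.013/0.987 = 13/987.
Combined Bayes factor of the evidence already in hand = 2.2 × 0.2 × 1.7 = 0.748.
Odds after that evidence = (13/987) × 0.748 = 2431/246750.
Target odds = 0.9/0.1 = 9.
Need 9ⁿ ≥ 9 ÷ (2431/246750) = 2220750/2431.
9³ = 729 falls short of 2220750/2431 but 9⁴ = 6561 reaches it, so n = 4.

4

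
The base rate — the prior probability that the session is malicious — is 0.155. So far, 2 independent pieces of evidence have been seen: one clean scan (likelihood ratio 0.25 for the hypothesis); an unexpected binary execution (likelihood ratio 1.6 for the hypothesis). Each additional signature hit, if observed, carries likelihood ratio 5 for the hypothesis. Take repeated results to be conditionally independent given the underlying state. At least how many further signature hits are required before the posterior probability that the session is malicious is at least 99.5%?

Prior odds = 0.155/0.845 = 31/169.
Combined Bayes factor of the evidence already in hand = 0.25 × 1.6 = 0.4.
Odds after that evidence = (31/169) × 0.4 = 62/845.
Target odds = 0.995/0.005 = 199.
Need 5ⁿ ≥ 199 ÷ (62/845) = 168155/62.
5⁴ = 625 falls short of 168155/62 but 5⁵ = 3125 reaches it, so n = 5.

5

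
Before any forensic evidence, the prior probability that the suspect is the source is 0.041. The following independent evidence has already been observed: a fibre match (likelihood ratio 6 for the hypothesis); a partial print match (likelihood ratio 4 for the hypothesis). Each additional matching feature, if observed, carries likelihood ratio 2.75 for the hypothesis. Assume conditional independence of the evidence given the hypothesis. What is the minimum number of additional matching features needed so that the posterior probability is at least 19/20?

Prior odds = 0.041/0.959 = 41/959.
Combined Bayes factor of the evidence already in hand = 6 × 4 = 24.
Odds after that evidence = (41/959) × 24 = 984/959.
Target odds = 0.95/0.05 = 19.
Need 2.75ⁿ ≥ 19 ÷ (984/959) = 18221/984.
2.75² = 7.5625 falls short of 18221/984 but 2.75³ = 20.796875 reaches it, so n = 3.

3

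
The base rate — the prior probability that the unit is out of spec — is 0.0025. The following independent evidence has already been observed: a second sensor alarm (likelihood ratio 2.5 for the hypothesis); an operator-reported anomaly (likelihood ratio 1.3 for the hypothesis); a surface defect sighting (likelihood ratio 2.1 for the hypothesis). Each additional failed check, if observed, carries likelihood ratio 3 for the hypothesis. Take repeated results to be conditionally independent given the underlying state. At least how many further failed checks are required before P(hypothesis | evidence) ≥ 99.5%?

Prior odds = 0.0025/0.9975 = 1/399.
Combined Bayes factor of the evidence already in hand = 2.5 × 1.3 × 2.1 = 6.825.
Odds after that evidence = (1/399) × 6.825 = 13/760.
Target odds = 0.995/0.005 = 199.
Need 3ⁿ ≥ 199 ÷ (13/760) = 151240/13.
3⁸ = 6561 falls short of 151240/13 but 3⁹ = 19683 reaches it, so n = 9.

9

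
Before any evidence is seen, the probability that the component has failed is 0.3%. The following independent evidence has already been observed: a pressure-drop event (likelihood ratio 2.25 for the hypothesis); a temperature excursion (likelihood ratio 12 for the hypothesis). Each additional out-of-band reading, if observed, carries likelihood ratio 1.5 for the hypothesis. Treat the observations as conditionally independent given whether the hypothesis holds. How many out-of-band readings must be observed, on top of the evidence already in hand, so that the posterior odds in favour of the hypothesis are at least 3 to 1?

9

Prior odds = 0.003/0.997 = 3/997.
Combined Bayes factor of the evidence already in hand = 2.25 × 12 = 27.
Odds after that evidence = (3/997) × 27 = 81/997.
Target odds = 3.
Need 1.5ⁿ ≥ 3 ÷ (81/997) = 997/27.
1.5⁸ = 25.62890625 falls short of 997/27 but 1.5⁹ = 19683/512 reaches it, so n = 9.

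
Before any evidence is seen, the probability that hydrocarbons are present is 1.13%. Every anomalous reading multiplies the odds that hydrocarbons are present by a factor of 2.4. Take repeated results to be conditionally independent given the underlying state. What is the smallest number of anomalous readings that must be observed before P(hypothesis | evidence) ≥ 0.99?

11

Prior odds = 0.0113/0.9887 = 113/9887.
Likelihood ratio per anomalous reading = 2.4.
Target odds: 0.99 ÷ 0.01 = 99.
Require 2.4ⁿ ≥ 99 ÷ (113/9887) = 978813/113.
2.4¹⁰ ≈6340.34 falls short of 978813/113 but 2.4¹¹ ≈15216.8 reaches it, so n = 11.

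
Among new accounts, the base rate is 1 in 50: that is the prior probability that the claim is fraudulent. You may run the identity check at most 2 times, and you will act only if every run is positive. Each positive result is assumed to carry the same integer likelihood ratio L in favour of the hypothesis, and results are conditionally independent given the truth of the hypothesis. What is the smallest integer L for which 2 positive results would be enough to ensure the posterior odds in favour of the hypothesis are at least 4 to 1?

14

Prior odds = 0.02/0.98 = 1/49.
Target odds = 4.
Need L² ≥ 4 ÷ (1/49) = 196.
13² = 169 < 196 ≤ 196 = 14², so L = 14.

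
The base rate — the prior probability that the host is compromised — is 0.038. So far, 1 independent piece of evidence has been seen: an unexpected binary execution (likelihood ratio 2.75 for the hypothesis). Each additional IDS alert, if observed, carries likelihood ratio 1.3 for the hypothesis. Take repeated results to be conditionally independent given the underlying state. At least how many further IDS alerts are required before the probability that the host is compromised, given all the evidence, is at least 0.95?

20

Prior odds = 0.038/0.962 = 19/481.
Bayes factor of the evidence already in hand = 2.75.
Odds after that evidence = (19/481) × 2.75 = 209/1924.
Target odds = 0.95/0.05 = 19.
Need 1.3ⁿ ≥ 19 ÷ (209/1924) = 1924/11.
1.3¹⁹ ≈146.192 falls short of 1924/11 but 1.3²⁰ ≈190.05 reaches it, so n = 20.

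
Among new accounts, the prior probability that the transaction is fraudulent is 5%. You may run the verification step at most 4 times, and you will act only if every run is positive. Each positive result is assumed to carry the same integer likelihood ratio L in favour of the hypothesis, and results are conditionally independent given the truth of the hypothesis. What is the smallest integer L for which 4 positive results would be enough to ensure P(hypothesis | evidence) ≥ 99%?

7

Prior odds = 0.05/0.95 = 1/19.
Target odds = 0.99/0.01 = 99.
Need L⁴ ≥ 99 ÷ (1/19) = 1881.
6⁴ = 1296 < 1881 ≤ 2401 = 7⁴, so L = 7.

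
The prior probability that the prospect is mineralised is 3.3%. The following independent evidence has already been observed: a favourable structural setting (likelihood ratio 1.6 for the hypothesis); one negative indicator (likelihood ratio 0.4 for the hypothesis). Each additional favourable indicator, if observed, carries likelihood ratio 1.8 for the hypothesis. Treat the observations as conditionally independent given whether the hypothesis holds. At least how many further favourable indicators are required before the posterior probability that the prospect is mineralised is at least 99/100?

15

Prior odds = 0.033/0.967 = 33/967.
Combined Bayes factor of the evidence already in hand = 1.6 × 0.4 = 0.64.
Odds after that evidence = (33/967) × 0.64 = 528/24175.
Target odds = 0.99/0.01 = 99.
Need 1.8ⁿ ≥ 99 ÷ (528/24175) = 4532.8125.
1.8¹⁴ ≈3748.13 falls short of 4532.8125 but 1.8¹⁵ ≈6746.64 reaches it, so n = 15.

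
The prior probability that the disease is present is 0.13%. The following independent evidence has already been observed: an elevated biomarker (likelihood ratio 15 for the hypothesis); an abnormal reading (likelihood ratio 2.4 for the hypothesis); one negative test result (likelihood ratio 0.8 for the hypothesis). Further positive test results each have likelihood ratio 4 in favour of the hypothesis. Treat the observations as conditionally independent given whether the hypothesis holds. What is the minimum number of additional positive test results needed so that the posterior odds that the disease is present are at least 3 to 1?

Prior odds = 0.0013/0.9987 = 13/9987.
Combined Bayes factor of the evidence already in hand = 15 × 2.4 × 0.8 = 28.8.
Odds after that evidence = (13/9987) × 28.8 = 624/16645.
Target odds = 3.
Need 4ⁿ ≥ 3 ÷ (624/16645) = 16645/208.
4³ = 64 falls short of 16645/208 but 4⁴ = 256 reaches it, so n = 4.

4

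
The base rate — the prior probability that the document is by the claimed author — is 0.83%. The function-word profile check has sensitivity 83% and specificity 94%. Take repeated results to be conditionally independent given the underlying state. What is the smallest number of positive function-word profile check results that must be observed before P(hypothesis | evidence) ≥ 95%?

Prior odds: 0.0083 ÷ 0.9917 = 83/9917.
False-positive rate = 1 − 0.94 = 0.06; likelihood ratio of a positive = 0.83/0.06 = 83/6.
Target posterior odds = 0.95/0.05 = 19.
Need (83/9917) × (83/6)ⁿ ≥ 19, i.e. (83/6)ⁿ ≥ 188423/83.
(83/6)² = 6889/36 falls short of 188423/83 but (83/6)³ = 571787/216 reaches it, so n = 3.

3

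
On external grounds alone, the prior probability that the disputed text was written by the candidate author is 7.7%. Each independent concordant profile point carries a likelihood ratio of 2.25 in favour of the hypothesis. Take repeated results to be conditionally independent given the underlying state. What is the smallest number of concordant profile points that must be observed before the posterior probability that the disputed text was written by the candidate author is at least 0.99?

Prior odds = 0.077/0.923 = 77/923.
Likelihood ratio per concordant profile point = 2.25.
Target posterior odds = 0.99/0.01 = 99.
Need (77/923) × 2.25ⁿ ≥ 99, i.e. 2.25ⁿ ≥ 8307/7.
2.25⁸ = 43046721/65536 falls short of 8307/7 but 2.25⁹ = 387420489/262144 reaches it, so n = 9.

9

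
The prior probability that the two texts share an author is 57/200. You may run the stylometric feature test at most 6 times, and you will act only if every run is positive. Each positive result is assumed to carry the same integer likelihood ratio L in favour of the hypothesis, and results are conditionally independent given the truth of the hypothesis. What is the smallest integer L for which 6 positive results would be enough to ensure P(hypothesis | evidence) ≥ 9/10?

2

Prior odds = 0.285/0.715 = 57/143.
Target odds = 0.9/0.1 = 9.
Need L⁶ ≥ 9 ÷ (57/143) = 429/19.
1⁶ = 1 < 429/19 ≤ 64 = 2⁶, so L = 2.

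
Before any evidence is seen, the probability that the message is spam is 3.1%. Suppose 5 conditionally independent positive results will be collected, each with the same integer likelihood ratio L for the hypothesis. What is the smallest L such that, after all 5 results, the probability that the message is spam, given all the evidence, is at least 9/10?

Prior odds = 0.031/0.969 = 31/969.
Target odds = 0.9/0.1 = 9.
Need L⁵ ≥ 9 ÷ (31/969) = 8721/31.
3⁵ = 243 < 8721/31 ≤ 1024 = 4⁵, so L = 4.

4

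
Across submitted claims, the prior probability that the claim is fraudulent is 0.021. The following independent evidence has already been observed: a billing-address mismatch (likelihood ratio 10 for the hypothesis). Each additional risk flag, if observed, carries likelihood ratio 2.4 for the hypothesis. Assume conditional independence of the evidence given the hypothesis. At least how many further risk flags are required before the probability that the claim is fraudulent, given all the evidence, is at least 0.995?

Prior odds = 0.021/0.979 = 21/979.
Bayes factor of the evidence already in hand = 10.
Odds after that evidence = (21/979) × 10 = 210/979.
Target odds = 0.995/0.005 = 199.
Need 2.4ⁿ ≥ 199 ÷ (210/979) = 194821/210.
2.4⁷ = 35831808/78125 falls short of 194821/210 but 2.4⁸ = 429981696/390625 reaches it, so n = 8.

8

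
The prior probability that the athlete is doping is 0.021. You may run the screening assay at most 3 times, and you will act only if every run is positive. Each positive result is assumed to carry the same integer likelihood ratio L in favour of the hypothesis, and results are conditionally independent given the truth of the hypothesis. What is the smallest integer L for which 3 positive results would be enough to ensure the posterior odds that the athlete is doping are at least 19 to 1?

Prior odds = 0.021/0.979 = 21/979.
Target odds = 19.
Need L³ ≥ 19 ÷ (21/979) = 18601/21.
9³ = 729 < 18601/21 ≤ 1000 = 10³, so L = 10.

10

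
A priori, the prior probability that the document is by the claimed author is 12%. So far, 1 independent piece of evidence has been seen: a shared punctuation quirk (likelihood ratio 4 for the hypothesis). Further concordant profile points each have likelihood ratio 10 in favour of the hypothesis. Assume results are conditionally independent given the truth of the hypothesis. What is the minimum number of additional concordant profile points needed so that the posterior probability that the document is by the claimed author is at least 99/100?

3

Prior odds = 0.12/0.88 = 3/22.
Bayes factor of the evidence already in hand = 4.
Odds after that evidence = (3/22) × 4 = 6/11.
Target odds = 0.99/0.01 = 99.
Need 10ⁿ ≥ 99 ÷ (6/11) = 181.5.
10² = 100 falls short of 181.5 but 10³ = 1000 reaches it, so n = 3.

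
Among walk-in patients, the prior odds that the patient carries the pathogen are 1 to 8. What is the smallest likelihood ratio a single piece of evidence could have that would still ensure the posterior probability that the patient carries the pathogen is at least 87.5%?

Prior odds = 0.125.
Target odds = 0.875/0.125 = 7.
Required Bayes factor = 7 ÷ 0.125 = 56.

56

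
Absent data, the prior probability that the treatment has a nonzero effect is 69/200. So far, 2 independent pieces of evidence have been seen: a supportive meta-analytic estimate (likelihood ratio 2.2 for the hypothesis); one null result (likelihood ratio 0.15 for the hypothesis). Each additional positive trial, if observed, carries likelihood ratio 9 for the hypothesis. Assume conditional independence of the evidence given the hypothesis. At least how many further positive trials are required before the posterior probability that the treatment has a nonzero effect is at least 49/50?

3

Prior odds = 0.345/0.655 = 69/131.
Combined Bayes factor of the evidence already in hand = 2.2 × 0.15 = 0.33.
Odds after that evidence = (69/131) × 0.33 = 2277/13100.
Target odds = 0.98/0.02 = 49.
Need 9ⁿ ≥ 49 ÷ (2277/13100) = 641900/2277.
9² = 81 falls short of 641900/2277 but 9³ = 729 reaches it, so n = 3.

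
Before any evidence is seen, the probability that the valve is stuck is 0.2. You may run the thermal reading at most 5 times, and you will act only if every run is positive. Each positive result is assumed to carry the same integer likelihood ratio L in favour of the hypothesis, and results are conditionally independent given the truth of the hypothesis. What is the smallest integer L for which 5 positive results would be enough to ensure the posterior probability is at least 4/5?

Prior odds = 0.2/0.8 = 0.25.
Target odds = 0.8/0.2 = 4.
Need L⁵ ≥ 4 ÷ 0.25 = 16.
1⁵ = 1 < 16 ≤ 32 = 2⁵, so L = 2.

2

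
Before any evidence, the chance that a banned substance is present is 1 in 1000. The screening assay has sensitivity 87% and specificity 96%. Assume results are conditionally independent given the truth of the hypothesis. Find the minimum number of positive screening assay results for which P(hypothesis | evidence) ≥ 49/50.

4

Prior odds = 0.001/0.999 = 1/999.
False-positive rate = 1 − 0.96 = 0.04; likelihood ratio of a positive = 0.87/0.04 = 21.75.
Target posterior odds = 0.98/0.02 = 49.
Require 21.75ⁿ ≥ 49 ÷ (1/999) = 48951.
21.75³ = 658503/64 falls short of 48951 but 21.75⁴ = 57289761/256 reaches it, so n = 4.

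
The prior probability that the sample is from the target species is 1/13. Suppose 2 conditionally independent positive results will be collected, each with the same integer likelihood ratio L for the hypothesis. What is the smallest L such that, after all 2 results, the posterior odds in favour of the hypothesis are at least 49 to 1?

Prior odds = (1/13)/(12/13) = 1/12.
Target odds = 49.
Need L² ≥ 49 ÷ (1/12) = 588.
24² = 576 < 588 ≤ 625 = 25², so L = 25.

25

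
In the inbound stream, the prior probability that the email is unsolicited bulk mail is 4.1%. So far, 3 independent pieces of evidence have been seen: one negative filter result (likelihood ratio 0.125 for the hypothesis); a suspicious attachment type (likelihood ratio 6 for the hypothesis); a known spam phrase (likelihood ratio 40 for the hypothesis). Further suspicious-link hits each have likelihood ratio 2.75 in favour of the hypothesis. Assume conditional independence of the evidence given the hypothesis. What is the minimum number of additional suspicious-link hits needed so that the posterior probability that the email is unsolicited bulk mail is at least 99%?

5

Prior odds = 0.041/0.959 = 41/959.
Combined Bayes factor of the evidence already in hand = 0.125 × 6 × 40 = 30.
Odds after that evidence = (41/959) × 30 = 1230/959.
Target odds = 0.99/0.01 = 99.
Need 2.75ⁿ ≥ 99 ÷ (1230/959) = 31647/410.
2.75⁴ = 57.19140625 falls short of 31647/410 but 2.75⁵ = 161051/1024 reaches it, so n = 5.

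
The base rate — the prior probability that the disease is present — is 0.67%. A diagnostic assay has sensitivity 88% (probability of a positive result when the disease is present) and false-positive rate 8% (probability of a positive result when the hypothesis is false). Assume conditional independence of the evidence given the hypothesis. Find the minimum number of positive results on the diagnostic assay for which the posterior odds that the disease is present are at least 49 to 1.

4

Prior odds: 0.0067 ÷ 0.9933 = 67/9933.
Likelihood ratio of a positive result = 0.88/0.08 = 11.
Target odds = 49.
Need (67/9933) × 11ⁿ ≥ 49, i.e. 11ⁿ ≥ 486717/67.
11³ = 1331 falls short of 486717/67 but 11⁴ = 14641 reaches it, so n = 4.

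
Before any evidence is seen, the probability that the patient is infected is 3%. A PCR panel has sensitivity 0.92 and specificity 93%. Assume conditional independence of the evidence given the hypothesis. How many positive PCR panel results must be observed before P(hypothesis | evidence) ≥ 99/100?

4

Prior odds: 0.03 ÷ 0.97 = 3/97.
False-positive rate = 1 − 0.93 = 0.07; likelihood ratio of a positive = 0.92/0.07 = 92/7.
Target posterior odds = 0.99/0.01 = 99.
Need (3/97) × (92/7)ⁿ ≥ 99, i.e. (92/7)ⁿ ≥ 3201.
(92/7)³ = 778688/343 falls short of 3201 but (92/7)⁴ = 71639296/2401 reaches it, so n = 4.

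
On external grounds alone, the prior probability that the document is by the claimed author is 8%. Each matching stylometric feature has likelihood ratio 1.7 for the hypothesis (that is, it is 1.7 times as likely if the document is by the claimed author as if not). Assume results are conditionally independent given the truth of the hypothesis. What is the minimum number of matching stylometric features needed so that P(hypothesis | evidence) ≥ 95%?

11

Prior odds: 0.08 ÷ 0.92 = 2/23.
Likelihood ratio per matching stylometric feature = 1.7.
Target odds: 0.95 ÷ 0.05 = 19.
Need (2/23) × 1.7ⁿ ≥ 19, i.e. 1.7ⁿ ≥ 218.5.
1.7¹⁰ ≈201.599 falls short of 218.5 but 1.7¹¹ ≈342.719 reaches it, so n = 11.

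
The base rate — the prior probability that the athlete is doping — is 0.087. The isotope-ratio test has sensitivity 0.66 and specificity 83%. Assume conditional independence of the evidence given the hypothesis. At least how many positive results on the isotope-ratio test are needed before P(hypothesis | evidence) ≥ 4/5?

3

Prior odds = 0.087/0.913 = 87/913.
False-positive rate = 1 − 0.83 = 0.17; likelihood ratio of a positive = 0.66/0.17 = 66/17.
Target posterior odds = 0.8/0.2 = 4.
Require (66/17)ⁿ ≥ 4 ÷ (87/913) = 3652/87.
(66/17)² = 4356/289 falls short of 3652/87 but (66/17)³ = 287496/4913 reaches it, so n = 3.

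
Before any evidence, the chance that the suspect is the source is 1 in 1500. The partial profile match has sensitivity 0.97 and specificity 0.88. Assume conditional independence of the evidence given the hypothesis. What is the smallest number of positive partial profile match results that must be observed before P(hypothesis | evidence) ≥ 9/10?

5

Prior odds: (1/1500) ÷ (1499/1500) = 1/1499.
False-positive rate = 1 − 0.88 = 0.12; likelihood ratio of a positive = 0.97/0.12 = 97/12.
Target posterior odds = 0.9/0.1 = 9.
Need (1/1499) × (97/12)ⁿ ≥ 9, i.e. (97/12)ⁿ ≥ 13491.
(97/12)⁴ = 88529281/20736 falls short of 13491 but (97/12)⁵ ≈34510.6 reaches it, so n = 5.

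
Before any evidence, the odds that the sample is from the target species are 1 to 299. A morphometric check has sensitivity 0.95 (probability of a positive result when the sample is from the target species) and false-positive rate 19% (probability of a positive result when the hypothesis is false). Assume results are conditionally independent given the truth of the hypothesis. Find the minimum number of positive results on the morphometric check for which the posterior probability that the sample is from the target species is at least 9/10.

5

Prior odds = 1/299.
Likelihood ratio of a positive result = 0.95/0.19 = 5.
Target posterior odds = 0.9/0.1 = 9.
Need (1/299) × 5ⁿ ≥ 9, i.e. 5ⁿ ≥ 2691.
5⁴ = 625 falls short of 2691 but 5⁵ = 3125 reaches it, so n = 5.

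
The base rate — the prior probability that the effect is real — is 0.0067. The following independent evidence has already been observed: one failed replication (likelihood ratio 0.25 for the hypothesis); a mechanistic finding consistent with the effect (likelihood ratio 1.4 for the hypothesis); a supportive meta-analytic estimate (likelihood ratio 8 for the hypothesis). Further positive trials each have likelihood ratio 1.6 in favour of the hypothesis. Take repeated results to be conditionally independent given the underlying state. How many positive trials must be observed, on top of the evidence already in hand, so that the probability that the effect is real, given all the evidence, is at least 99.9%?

24

Prior odds = 0.0067/0.9933 = 67/9933.
Combined Bayes factor of the evidence already in hand = 0.25 × 1.4 × 8 = 2.8.
Odds after that evidence = (67/9933) × 2.8 = 134/7095.
Target odds = 0.999/0.001 = 999.
Need 1.6ⁿ ≥ 999 ÷ (134/7095) = 7087905/134.
1.6²³ ≈49517.6 falls short of 7087905/134 but 1.6²⁴ ≈79228.2 reaches it, so n = 24.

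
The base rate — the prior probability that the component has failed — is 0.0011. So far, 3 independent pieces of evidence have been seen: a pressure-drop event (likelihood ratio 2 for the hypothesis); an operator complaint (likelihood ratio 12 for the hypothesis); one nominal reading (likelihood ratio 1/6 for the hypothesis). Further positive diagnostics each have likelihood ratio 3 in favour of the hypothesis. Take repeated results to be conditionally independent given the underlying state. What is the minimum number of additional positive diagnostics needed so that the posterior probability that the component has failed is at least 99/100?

10

Prior odds = 0.0011/0.9989 = 11/9989.
Combined Bayes factor of the evidence already in hand = 2 × 12 × (1/6) = 4.
Odds after that evidence = (11/9989) × 4 = 44/9989.
Target odds = 0.99/0.01 = 99.
Need 3ⁿ ≥ 99 ÷ (44/9989) = 22475.25.
3⁹ = 19683 falls short of 22475.25 but 3¹⁰ = 59049 reaches it, so n = 10.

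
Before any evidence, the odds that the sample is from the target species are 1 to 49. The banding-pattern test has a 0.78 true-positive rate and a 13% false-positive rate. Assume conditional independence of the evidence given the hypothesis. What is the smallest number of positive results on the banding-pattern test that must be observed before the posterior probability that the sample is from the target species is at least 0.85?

Prior odds = 1/49.
Likelihood ratio of a positive result = 0.78/0.13 = 6.
Target posterior odds = 0.85/0.15 = 17/3.
Require 6ⁿ ≥ 17/3 ÷ (1/49) = 833/3.
6³ = 216 falls short of 833/3 but 6⁴ = 1296 reaches it, so n = 4.

4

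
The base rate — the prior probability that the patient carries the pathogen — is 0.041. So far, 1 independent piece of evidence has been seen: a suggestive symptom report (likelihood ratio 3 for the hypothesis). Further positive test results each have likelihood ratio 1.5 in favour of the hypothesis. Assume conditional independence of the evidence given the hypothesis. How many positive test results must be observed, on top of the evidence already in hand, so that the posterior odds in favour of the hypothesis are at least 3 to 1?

8

Prior odds = 0.041/0.959 = 41/959.
Bayes factor of the evidence already in hand = 3.
Odds after that evidence = (41/959) × 3 = 123/959.
Target odds = 3.
Need 1.5ⁿ ≥ 3 ÷ (123/959) = 959/41.
1.5⁷ = 17.0859375 falls short of 959/41 but 1.5⁸ = 25.62890625 reaches it, so n = 8.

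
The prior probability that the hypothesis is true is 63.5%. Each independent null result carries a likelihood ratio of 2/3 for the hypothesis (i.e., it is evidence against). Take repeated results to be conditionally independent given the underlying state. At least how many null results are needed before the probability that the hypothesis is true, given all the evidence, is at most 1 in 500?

Prior odds: 0.635 ÷ 0.365 = 127/73.
Likelihood ratio per null result = 2/3.
Target odds: 0.002 ÷ 0.998 = 1/499.
Require (2/3)ⁿ ≤ 1/499 ÷ (127/73) = 73/63373.
(2/3)¹⁶ = 65536/43046721 is still above 73/63373 but (2/3)¹⁷ = 131072/129140163 is at or below it, so n = 17.

17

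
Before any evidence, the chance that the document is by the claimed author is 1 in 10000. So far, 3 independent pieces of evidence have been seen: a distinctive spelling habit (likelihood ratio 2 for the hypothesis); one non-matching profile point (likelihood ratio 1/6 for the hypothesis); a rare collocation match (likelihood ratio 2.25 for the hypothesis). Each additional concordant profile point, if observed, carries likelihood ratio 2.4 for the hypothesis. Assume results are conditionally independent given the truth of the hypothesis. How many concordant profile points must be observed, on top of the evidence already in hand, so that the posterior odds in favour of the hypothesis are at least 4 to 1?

13

Prior odds = 0.0001/0.9999 = 1/9999.
Combined Bayes factor of the evidence already in hand = 2 × (1/6) × 2.25 = 0.75.
Odds after that evidence = (1/9999) × 0.75 = 1/13332.
Target odds = 4.
Need 2.4ⁿ ≥ 4 ÷ (1/13332) = 53328.
2.4¹² ≈36520.3 falls short of 53328 but 2.4¹³ ≈87648.8 reaches it, so n = 13.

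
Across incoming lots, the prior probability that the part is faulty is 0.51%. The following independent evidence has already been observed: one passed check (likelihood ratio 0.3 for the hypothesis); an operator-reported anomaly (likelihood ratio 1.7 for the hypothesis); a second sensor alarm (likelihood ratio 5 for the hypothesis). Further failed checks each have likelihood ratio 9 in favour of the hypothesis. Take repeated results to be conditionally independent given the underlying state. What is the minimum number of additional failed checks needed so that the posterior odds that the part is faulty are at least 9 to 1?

3

Prior odds = 0.0051/0.9949 = 51/9949.
Combined Bayes factor of the evidence already in hand = 0.3 × 1.7 × 5 = 2.55.
Odds after that evidence = (51/9949) × 2.55 = 2601/198980.
Target odds = 9.
Need 9ⁿ ≥ 9 ÷ (2601/198980) = 198980/289.
9² = 81 falls short of 198980/289 but 9³ = 729 reaches it, so n = 3.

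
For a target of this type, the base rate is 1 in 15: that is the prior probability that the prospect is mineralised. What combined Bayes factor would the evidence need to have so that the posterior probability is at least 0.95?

Prior odds = (1/15)/(14/15) = 1/14.
Target odds = 0.95/0.05 = 19.
Required Bayes factor = 19 ÷ (1/14) = 266.

266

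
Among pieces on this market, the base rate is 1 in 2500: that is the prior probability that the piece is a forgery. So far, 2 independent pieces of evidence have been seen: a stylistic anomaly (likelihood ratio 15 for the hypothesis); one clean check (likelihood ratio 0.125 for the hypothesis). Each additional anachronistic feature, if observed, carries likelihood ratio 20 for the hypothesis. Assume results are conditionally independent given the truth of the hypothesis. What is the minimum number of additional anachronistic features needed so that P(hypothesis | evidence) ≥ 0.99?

Prior odds = 0.0004/0.9996 = 1/2499.
Combined Bayes factor of the evidence already in hand = 15 × 0.125 = 1.875.
Odds after that evidence = (1/2499) × 1.875 = 5/6664.
Target odds = 0.99/0.01 = 99.
Need 20ⁿ ≥ 99 ÷ (5/6664) = 131947.2.
20³ = 8000 falls short of 131947.2 but 20⁴ = 160000 reaches it, so n = 4.

4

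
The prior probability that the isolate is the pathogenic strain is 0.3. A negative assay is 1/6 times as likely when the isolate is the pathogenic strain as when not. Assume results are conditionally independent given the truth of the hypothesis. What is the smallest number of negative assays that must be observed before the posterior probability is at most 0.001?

4

Prior odds: 0.3 ÷ 0.7 = 3/7.
Likelihood ratio per negative assay = 1/6.
Target posterior odds = 0.001/0.999 = 1/999.
Require (1/6)ⁿ ≤ 1/999 ÷ (3/7) = 7/2997.
(1/6)³ = 1/216 is still above 7/2997 but (1/6)⁴ = 1/1296 is at or below it, so n = 4.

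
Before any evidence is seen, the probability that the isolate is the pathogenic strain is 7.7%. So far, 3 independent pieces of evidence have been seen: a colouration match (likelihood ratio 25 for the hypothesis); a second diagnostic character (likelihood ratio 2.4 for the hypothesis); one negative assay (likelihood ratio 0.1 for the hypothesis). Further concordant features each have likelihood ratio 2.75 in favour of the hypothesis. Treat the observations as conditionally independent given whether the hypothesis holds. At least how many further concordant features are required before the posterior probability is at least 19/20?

4

Prior odds = 0.077/0.923 = 77/923.
Combined Bayes factor of the evidence already in hand = 25 × 2.4 × 0.1 = 6.
Odds after that evidence = (77/923) × 6 = 462/923.
Target odds = 0.95/0.05 = 19.
Need 2.75ⁿ ≥ 19 ÷ (462/923) = 17537/462.
2.75³ = 20.796875 falls short of 17537/462 but 2.75⁴ = 57.19140625 reaches it, so n = 4.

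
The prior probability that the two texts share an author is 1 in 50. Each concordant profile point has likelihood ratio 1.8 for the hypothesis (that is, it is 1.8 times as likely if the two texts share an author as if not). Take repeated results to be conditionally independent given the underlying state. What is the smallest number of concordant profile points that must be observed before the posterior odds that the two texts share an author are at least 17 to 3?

10

Prior odds = 0.02/0.98 = 1/49.
Likelihood ratio per concordant profile point = 1.8.
Target odds = 17/3.
Need (1/49) × 1.8ⁿ ≥ 17/3, i.e. 1.8ⁿ ≥ 833/3.
1.8⁹ = 387420489/1953125 falls short of 833/3 but 1.8¹⁰ ≈357.047 reaches it, so n = 10.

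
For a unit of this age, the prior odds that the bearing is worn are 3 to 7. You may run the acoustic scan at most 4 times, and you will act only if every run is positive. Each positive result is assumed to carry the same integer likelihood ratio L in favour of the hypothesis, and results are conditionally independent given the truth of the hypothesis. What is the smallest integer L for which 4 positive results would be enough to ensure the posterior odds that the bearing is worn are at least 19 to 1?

Prior odds = 3/7.
Target odds = 19.
Need L⁴ ≥ 19 ÷ (3/7) = 133/3.
2⁴ = 16 < 133/3 ≤ 81 = 3⁴, so L = 3.

3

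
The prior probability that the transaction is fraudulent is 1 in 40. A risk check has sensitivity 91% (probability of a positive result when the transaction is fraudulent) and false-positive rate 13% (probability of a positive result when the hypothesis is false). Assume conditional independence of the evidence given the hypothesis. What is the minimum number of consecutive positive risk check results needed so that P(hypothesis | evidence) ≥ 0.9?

Prior odds = 0.025/0.975 = 1/39.
Likelihood ratio of a positive result = 0.91/0.13 = 7.
Target odds: 0.9 ÷ 0.1 = 9.
Need (1/39) × 7ⁿ ≥ 9, i.e. 7ⁿ ≥ 351.
7³ = 343 falls short of 351 but 7⁴ = 2401 reaches it, so n = 4.

4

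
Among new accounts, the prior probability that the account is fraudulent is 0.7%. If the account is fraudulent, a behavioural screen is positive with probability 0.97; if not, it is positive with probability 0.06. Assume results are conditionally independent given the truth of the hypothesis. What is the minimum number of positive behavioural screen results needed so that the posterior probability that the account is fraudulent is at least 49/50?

Prior odds: 0.007 ÷ 0.993 = 7/993.
Likelihood ratio of a positive = 0.97/0.06 = 97/6.
Target odds: 0.98 ÷ 0.02 = 49.
Need (7/993) × (97/6)ⁿ ≥ 49, i.e. (97/6)ⁿ ≥ 6951.
(97/6)³ = 912673/216 falls short of 6951 but (97/6)⁴ = 88529281/1296 reaches it, so n = 4.

4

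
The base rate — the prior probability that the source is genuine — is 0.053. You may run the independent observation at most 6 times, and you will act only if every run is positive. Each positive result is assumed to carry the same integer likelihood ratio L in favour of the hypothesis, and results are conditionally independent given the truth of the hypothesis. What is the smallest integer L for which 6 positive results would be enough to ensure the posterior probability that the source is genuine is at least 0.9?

Prior odds = 0.053/0.947 = 53/947.
Target odds = 0.9/0.1 = 9.
Need L⁶ ≥ 9 ÷ (53/947) = 8523/53.
2⁶ = 64 < 8523/53 ≤ 729 = 3⁶, so L = 3.

3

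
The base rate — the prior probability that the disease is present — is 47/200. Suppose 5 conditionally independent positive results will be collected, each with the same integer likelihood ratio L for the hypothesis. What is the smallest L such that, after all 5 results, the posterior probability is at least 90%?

Prior odds = 0.235/0.765 = 47/153.
Target odds = 0.9/0.1 = 9.
Need L⁵ ≥ 9 ÷ (47/153) = 1377/47.
1⁵ = 1 < 1377/47 ≤ 32 = 2⁵, so L = 2.

2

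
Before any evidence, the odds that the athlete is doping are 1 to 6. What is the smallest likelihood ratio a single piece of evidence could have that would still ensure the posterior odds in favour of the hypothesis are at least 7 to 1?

Prior odds = 1/6.
Target odds = 7.
Required Bayes factor = 7 ÷ (1/6) = 42.

42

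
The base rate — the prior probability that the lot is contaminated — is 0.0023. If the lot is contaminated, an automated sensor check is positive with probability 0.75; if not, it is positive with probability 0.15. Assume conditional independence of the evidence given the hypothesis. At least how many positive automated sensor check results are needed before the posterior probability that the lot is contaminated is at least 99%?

7

Prior odds: 0.0023 ÷ 0.9977 = 23/9977.
Likelihood ratio of a positive = 0.75/0.15 = 5.
Target posterior odds = 0.99/0.01 = 99.
Need (23/9977) × 5ⁿ ≥ 99, i.e. 5ⁿ ≥ 987723/23.
5⁶ = 15625 falls short of 987723/23 but 5⁷ = 78125 reaches it, so n = 7.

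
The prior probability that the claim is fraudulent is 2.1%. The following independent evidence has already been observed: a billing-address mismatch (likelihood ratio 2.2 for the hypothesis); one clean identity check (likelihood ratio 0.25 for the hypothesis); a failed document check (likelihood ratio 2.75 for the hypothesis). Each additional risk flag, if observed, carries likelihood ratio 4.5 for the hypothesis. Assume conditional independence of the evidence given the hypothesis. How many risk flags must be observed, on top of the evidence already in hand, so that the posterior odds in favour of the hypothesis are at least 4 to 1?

Prior odds = 0.021/0.979 = 21/979.
Combined Bayes factor of the evidence already in hand = 2.2 × 0.25 × 2.75 = 1.5125.
Odds after that evidence = (21/979) × 1.5125 = 231/7120.
Target odds = 4.
Need 4.5ⁿ ≥ 4 ÷ (231/7120) = 28480/231.
4.5³ = 91.125 falls short of 28480/231 but 4.5⁴ = 410.0625 reaches it, so n = 4.

4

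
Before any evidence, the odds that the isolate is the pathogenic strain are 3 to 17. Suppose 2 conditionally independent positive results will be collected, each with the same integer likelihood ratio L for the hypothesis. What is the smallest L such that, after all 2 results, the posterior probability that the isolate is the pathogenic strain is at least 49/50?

17

Prior odds = 3/17.
Target odds = 0.98/0.02 = 49.
Need L² ≥ 49 ÷ (3/17) = 833/3.
16² = 256 < 833/3 ≤ 289 = 17², so L = 17.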